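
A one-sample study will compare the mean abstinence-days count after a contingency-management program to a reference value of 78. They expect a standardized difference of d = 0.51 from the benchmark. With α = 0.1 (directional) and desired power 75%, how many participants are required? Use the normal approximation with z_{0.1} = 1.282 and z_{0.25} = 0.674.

For a one-sample test: n = ((z_{α} + z_β) / d)².
z_{α} + z_β = 1.282 + 0.674 = 1.956.
n = (1.956 / 0.51)² = 3.835² = 14.71.
Round up.

n = 15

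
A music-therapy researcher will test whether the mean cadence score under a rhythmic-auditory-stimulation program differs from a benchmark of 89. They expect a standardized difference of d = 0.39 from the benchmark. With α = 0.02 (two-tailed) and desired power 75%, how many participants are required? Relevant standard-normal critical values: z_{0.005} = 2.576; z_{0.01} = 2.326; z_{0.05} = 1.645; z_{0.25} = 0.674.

For a one-sample test: n = ((z_{α/2} + z_β) / d)².
z_{α/2} + z_β = 2.326 + 0.674 = 3.000.
n = (3.000 / 0.39)² = 7.692² = 59.17.
Round up.

n = 60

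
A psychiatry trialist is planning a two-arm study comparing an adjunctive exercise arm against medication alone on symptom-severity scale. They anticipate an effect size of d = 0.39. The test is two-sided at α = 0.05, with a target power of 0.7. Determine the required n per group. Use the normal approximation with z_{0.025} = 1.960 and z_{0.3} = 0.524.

n = 82 per group

For two independent groups with equal n: n = 2·((z_{α/2} + z_β) / d)².
z_{α/2} + z_β = 1.960 + 0.524 = 2.484.
n = 2 × (2.484 / 0.39)² = 2 × 6.369² = 2 × 40.57 = 81.1.
Round up to the next whole participant.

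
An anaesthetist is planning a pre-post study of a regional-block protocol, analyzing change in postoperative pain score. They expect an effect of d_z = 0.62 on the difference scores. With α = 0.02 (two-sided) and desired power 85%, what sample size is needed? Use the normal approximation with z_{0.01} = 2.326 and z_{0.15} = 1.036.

n = 30 pairs

For a paired (one-sample on differences) test: n = ((z_{α/2} + z_β) / d)².
z_{α/2} + z_β = 2.326 + 1.036 = 3.362.
n = (3.362 / 0.62)² = 5.423² = 29.40.
Round up.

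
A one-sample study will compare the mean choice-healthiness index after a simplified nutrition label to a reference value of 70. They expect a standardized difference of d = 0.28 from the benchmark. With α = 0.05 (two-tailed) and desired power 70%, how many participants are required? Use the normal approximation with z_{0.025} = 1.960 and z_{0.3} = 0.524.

n = 79

For a one-sample test: n = ((z_{α/2} + z_β) / d)².
z_{α/2} + z_β = 1.960 + 0.524 = 2.484.
n = (2.484 / 0.28)² = 8.871² = 78.70.
Round up.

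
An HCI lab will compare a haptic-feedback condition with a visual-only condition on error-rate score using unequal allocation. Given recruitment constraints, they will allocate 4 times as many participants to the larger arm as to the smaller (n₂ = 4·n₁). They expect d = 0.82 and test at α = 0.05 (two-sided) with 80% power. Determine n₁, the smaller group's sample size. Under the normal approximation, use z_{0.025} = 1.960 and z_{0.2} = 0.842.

With allocation ratio k = n₂/n₁ = 4, Var(x̄₁−x̄₂) = σ²(1/n₁ + 1/(k·n₁)) = σ²·(k+1)/(k·n₁).
So n₁ = (1 + 1/k)·((z_{α/2} + z_β)/d)² = 1.250 × (2.802/0.82)².
n₁ = 1.250 × 11.68 = 14.6.
Round up: n₁ = 15, giving n₂ = 4 × 15 = 60.

n₁ = 15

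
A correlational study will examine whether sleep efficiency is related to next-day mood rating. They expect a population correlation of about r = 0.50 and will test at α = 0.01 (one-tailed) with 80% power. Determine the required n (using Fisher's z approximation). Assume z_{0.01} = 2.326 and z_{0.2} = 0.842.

n = 37

Fisher's z: C = ½·ln((1+r)/(1−r)) = ½·ln(3.0000) = 0.5493.
n = ((z_{α} + z_β)/C)² + 3.
(2.326 + 0.842) / 0.5493 = 3.168 / 0.5493 = 5.767.
n = 5.767² + 3 = 33.26 + 3 = 36.3.
Round up.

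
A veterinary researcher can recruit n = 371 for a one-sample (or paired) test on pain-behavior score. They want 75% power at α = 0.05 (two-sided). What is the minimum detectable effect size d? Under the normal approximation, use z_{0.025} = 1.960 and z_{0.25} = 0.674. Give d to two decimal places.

d_min ≈ 0.14

For a single sample (or paired design) of n = 371: d_min = (z_{α/2} + z_β)/√n.
z-sum = 1.960 + 0.674 = 2.634.
d_min = 2.634 / √371 = 2.634 / 19.261 = 0.137.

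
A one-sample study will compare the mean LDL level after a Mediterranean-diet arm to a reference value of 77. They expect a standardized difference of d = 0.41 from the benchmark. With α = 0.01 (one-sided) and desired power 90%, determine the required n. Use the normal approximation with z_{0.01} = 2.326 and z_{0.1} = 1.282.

For a one-sample test: n = ((z_{α} + z_β) / d)².
z_{α} + z_β = 2.326 + 1.282 = 3.608.
n = (3.608 / 0.41)² = 8.800² = 77.44.
Round up.

n = 78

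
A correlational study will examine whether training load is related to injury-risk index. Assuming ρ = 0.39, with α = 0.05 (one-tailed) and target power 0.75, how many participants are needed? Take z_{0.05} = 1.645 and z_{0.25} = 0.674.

n = 35

Fisher's z: C = ½·ln((1+r)/(1−r)) = ½·ln(2.2787) = 0.4118.
n = ((z_{α} + z_β)/C)² + 3.
(1.645 + 0.674) / 0.4118 = 2.319 / 0.4118 = 5.631.
n = 5.631² + 3 = 31.71 + 3 = 34.7.
Round up.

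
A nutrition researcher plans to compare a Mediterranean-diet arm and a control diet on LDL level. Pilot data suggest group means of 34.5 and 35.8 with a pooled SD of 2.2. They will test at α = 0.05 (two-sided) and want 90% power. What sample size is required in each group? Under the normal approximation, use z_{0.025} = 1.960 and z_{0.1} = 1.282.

Cohen's d = |M₁ − M₂| / SD_pooled = |34.5 − 35.8| / 2.2 = 1.3 / 2.2 = 0.591.
For two independent groups with equal n: n = 2·((z_{α/2} + z_β) / d)².
z_{α/2} + z_β = 1.960 + 1.282 = 3.242.
n = 2 × (3.242 / 0.591)² = 2 × 5.486² = 2 × 30.09 = 60.2.
Round up to the next whole participant.

n = 61 per group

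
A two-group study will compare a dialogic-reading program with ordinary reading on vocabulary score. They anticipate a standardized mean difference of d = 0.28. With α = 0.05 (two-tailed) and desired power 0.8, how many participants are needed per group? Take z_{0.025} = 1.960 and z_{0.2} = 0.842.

n = 201 per group

For two independent groups with equal n: n = 2·((z_{α/2} + z_β) / d)².
z_{α/2} + z_β = 1.960 + 0.842 = 2.802.
n = 2 × (2.802 / 0.28)² = 2 × 10.007² = 2 × 100.14 = 200.3.
Round up to the next whole participant.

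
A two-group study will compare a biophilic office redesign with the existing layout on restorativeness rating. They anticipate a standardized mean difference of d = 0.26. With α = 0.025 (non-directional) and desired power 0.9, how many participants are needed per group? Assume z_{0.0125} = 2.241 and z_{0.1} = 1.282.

n = 368 per group

For two independent groups with equal n: n = 2·((z_{α/2} + z_β) / d)².
z_{α/2} + z_β = 2.241 + 1.282 = 3.523.
n = 2 × (3.523 / 0.26)² = 2 × 13.550² = 2 × 183.60 = 367.2.
Round up to the next whole participant.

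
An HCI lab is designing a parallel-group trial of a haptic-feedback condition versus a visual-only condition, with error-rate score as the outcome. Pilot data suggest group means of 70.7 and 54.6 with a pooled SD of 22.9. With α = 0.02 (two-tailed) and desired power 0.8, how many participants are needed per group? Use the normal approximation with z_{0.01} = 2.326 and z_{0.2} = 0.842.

n = 41 per group

Cohen's d = |M₁ − M₂| / SD_pooled = |70.7 − 54.6| / 22.9 = 16.1 / 22.9 = 0.703.
For two independent groups with equal n: n = 2·((z_{α/2} + z_β) / d)².
z_{α/2} + z_β = 2.326 + 0.842 = 3.168.
n = 2 × (3.168 / 0.703)² = 2 × 4.506² = 2 × 20.31 = 40.6.
Round up to the next whole participant.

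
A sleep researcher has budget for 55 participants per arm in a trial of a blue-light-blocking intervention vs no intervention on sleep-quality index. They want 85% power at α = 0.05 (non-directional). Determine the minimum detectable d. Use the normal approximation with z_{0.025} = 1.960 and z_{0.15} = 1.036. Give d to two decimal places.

For two independent groups of n = 55 each: d_min = (z_{α/2} + z_β)·√(2/n).
z-sum = 1.960 + 1.036 = 2.996.
d_min = 2.996 × √(2/55) = 2.996 × 0.1907 = 0.571.

d_min ≈ 0.57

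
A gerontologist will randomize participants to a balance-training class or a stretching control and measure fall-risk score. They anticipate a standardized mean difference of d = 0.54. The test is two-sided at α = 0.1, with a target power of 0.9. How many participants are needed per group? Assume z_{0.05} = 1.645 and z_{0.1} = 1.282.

For two independent groups with equal n: n = 2·((z_{α/2} + z_β) / d)².
z_{α/2} + z_β = 1.645 + 1.282 = 2.927.
n = 2 × (2.927 / 0.54)² = 2 × 5.420² = 2 × 29.38 = 58.8.
Round up to the next whole participant.

n = 59 per group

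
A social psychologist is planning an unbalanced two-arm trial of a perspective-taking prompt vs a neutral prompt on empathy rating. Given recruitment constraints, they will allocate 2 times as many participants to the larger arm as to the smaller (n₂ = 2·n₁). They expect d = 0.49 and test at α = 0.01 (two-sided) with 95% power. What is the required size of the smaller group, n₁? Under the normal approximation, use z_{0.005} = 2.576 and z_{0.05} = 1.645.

n₁ = 112

With allocation ratio k = n₂/n₁ = 2, Var(x̄₁−x̄₂) = σ²(1/n₁ + 1/(k·n₁)) = σ²·(k+1)/(k·n₁).
So n₁ = (1 + 1/k)·((z_{α/2} + z_β)/d)² = 1.500 × (4.221/0.49)².
n₁ = 1.500 × 74.21 = 111.3.
Round up: n₁ = 112, giving n₂ = 2 × 112 = 224.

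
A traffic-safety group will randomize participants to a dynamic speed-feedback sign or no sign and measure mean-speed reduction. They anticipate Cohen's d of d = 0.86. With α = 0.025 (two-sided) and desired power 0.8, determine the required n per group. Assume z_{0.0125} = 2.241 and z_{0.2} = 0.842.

For two independent groups with equal n: n = 2·((z_{α/2} + z_β) / d)².
z_{α/2} + z_β = 2.241 + 0.842 = 3.083.
n = 2 × (3.083 / 0.86)² = 2 × 3.585² = 2 × 12.85 = 25.7.
Round up to the next whole participant.

n = 26 per group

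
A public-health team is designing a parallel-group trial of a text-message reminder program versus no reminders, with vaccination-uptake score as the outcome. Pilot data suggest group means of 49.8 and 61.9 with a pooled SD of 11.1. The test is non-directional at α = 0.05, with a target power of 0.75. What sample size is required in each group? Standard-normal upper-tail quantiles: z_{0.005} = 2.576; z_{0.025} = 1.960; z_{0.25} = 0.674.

Cohen's d = |M₁ − M₂| / SD_pooled = |49.8 − 61.9| / 11.1 = 12.1 / 11.1 = 1.090.
For two independent groups with equal n: n = 2·((z_{α/2} + z_β) / d)².
z_{α/2} + z_β = 1.960 + 0.674 = 2.634.
n = 2 × (2.634 / 1.090)² = 2 × 2.417² = 2 × 5.84 = 11.7.
Round up to the next whole participant.

n = 12 per group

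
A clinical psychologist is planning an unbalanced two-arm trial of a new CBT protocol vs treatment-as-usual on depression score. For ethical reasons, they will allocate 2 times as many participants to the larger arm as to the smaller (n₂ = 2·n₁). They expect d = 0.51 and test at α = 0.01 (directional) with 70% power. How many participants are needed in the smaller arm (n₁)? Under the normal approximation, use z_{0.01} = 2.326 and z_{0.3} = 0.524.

With allocation ratio k = n₂/n₁ = 2, Var(x̄₁−x̄₂) = σ²(1/n₁ + 1/(k·n₁)) = σ²·(k+1)/(k·n₁).
So n₁ = (1 + 1/k)·((z_{α} + z_β)/d)² = 1.500 × (2.850/0.51)².
n₁ = 1.500 × 31.23 = 46.8.
Round up: n₁ = 47, giving n₂ = 2 × 47 = 94.

n₁ = 47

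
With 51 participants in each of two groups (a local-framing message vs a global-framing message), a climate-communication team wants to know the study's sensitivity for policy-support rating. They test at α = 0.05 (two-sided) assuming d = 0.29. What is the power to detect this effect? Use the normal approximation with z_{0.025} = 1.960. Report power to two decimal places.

For two equal groups, power = Φ(d·√(n/2) − z_{α/2}).
d·√(n/2) = 0.29 × √(51/2) = 0.29 × 5.050 = 1.464.
z_β = 1.464 − 1.960 = -0.496.
Power = Φ(-0.496) = 0.310.

power ≈ 0.31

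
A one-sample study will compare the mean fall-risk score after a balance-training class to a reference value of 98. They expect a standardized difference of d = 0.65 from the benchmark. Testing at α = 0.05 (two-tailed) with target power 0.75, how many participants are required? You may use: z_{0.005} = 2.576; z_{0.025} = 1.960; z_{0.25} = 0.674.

For a one-sample test: n = ((z_{α/2} + z_β) / d)².
z_{α/2} + z_β = 1.960 + 0.674 = 2.634.
n = (2.634 / 0.65)² = 4.052² = 16.42.
Round up.

n = 17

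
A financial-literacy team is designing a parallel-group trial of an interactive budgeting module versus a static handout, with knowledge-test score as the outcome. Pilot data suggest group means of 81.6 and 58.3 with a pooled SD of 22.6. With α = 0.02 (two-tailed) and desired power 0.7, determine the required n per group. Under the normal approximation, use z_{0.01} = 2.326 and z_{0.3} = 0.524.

n = 16 per group

Cohen's d = |M₁ − M₂| / SD_pooled = |81.6 − 58.3| / 22.6 = 23.3 / 22.6 = 1.031.
For two independent groups with equal n: n = 2·((z_{α/2} + z_β) / d)².
z_{α/2} + z_β = 2.326 + 0.524 = 2.850.
n = 2 × (2.850 / 1.031)² = 2 × 2.764² = 2 × 7.64 = 15.3.
Round up to the next whole participant.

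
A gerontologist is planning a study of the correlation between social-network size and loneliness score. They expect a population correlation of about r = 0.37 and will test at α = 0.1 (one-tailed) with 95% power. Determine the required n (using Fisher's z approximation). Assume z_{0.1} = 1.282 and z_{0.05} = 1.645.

Fisher's z: C = ½·ln((1+r)/(1−r)) = ½·ln(2.1746) = 0.3884.
n = ((z_{α} + z_β)/C)² + 3.
(1.282 + 1.645) / 0.3884 = 2.927 / 0.3884 = 7.536.
n = 7.536² + 3 = 56.79 + 3 = 59.8.
Round up.

n = 60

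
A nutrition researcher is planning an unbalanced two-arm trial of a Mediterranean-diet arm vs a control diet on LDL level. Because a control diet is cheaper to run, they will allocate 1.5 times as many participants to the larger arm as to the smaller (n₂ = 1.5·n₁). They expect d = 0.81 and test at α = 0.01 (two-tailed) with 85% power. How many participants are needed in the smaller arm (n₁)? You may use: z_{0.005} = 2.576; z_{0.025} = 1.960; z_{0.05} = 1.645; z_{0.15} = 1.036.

n₁ = 34

With allocation ratio k = n₂/n₁ = 1.5, Var(x̄₁−x̄₂) = σ²(1/n₁ + 1/(k·n₁)) = σ²·(k+1)/(k·n₁).
So n₁ = (1 + 1/k)·((z_{α/2} + z_β)/d)² = 1.667 × (3.612/0.81)².
n₁ = 1.667 × 19.88 = 33.1.
Round up: n₁ = 34, giving n₂ = 1.5 × 34 = 51.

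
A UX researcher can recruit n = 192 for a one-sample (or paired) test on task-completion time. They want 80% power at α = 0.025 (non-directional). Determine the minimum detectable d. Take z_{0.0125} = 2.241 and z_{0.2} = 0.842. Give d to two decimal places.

d_min ≈ 0.22

For a single sample (or paired design) of n = 192: d_min = (z_{α/2} + z_β)/√n.
z-sum = 2.241 + 0.842 = 3.083.
d_min = 3.083 / √192 = 3.083 / 13.856 = 0.222.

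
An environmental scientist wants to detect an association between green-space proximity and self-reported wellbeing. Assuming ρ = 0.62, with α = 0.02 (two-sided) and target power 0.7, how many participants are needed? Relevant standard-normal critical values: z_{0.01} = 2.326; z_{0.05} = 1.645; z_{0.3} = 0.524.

n = 19

Fisher's z: C = ½·ln((1+r)/(1−r)) = ½·ln(4.2632) = 0.7250.
n = ((z_{α/2} + z_β)/C)² + 3.
(2.326 + 0.524) / 0.7250 = 2.850 / 0.7250 = 3.931.
n = 3.931² + 3 = 15.45 + 3 = 18.5.
Round up.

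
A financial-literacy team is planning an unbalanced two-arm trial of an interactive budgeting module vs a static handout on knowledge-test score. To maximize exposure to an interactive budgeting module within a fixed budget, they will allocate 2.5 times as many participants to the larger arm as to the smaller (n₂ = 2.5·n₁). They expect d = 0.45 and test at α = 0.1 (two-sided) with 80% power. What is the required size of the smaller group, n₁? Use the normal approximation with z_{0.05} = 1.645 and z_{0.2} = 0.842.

n₁ = 43

With allocation ratio k = n₂/n₁ = 2.5, Var(x̄₁−x̄₂) = σ²(1/n₁ + 1/(k·n₁)) = σ²·(k+1)/(k·n₁).
So n₁ = (1 + 1/k)·((z_{α/2} + z_β)/d)² = 1.400 × (2.487/0.45)².
n₁ = 1.400 × 30.54 = 42.8.
Round up: n₁ = 43, giving n₂ = ⌈2.5 × 43⌉ = ⌈107.5⌉ = 108.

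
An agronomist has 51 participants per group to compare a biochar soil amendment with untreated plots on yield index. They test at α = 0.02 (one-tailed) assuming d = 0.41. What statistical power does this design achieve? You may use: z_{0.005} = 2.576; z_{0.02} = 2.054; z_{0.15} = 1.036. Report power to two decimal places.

power ≈ 0.51

For two equal groups, power = Φ(d·√(n/2) − z_{α}).
d·√(n/2) = 0.41 × √(51/2) = 0.41 × 5.050 = 2.070.
z_β = 2.070 − 2.054 = 0.016.
Power = Φ(0.016) = 0.507.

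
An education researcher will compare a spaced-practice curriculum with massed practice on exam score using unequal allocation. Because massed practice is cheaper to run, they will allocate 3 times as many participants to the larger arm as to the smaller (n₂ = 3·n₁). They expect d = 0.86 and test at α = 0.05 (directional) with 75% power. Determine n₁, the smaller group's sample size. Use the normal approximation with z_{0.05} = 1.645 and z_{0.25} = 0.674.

With allocation ratio k = n₂/n₁ = 3, Var(x̄₁−x̄₂) = σ²(1/n₁ + 1/(k·n₁)) = σ²·(k+1)/(k·n₁).
So n₁ = (1 + 1/k)·((z_{α} + z_β)/d)² = 1.333 × (2.319/0.86)².
n₁ = 1.333 × 7.27 = 9.7.
Round up: n₁ = 10, giving n₂ = 3 × 10 = 30.

n₁ = 10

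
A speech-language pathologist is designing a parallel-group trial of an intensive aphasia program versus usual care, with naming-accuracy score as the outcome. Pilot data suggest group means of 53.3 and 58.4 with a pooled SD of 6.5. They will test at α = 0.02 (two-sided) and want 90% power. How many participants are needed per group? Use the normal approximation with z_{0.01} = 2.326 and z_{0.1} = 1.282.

n = 43 per group

Cohen's d = |M₁ − M₂| / SD_pooled = |53.3 − 58.4| / 6.5 = 5.1 / 6.5 = 0.785.
For two independent groups with equal n: n = 2·((z_{α/2} + z_β) / d)².
z_{α/2} + z_β = 2.326 + 1.282 = 3.608.
n = 2 × (3.608 / 0.785)² = 2 × 4.596² = 2 × 21.12 = 42.2.
Round up to the next whole participant.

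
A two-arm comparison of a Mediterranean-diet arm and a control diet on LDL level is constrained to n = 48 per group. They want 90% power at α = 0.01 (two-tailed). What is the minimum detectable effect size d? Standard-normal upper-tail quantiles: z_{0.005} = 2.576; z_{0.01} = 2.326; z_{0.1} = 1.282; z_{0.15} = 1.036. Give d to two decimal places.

d_min ≈ 0.79

For two independent groups of n = 48 each: d_min = (z_{α/2} + z_β)·√(2/n).
z-sum = 2.576 + 1.282 = 3.858.
d_min = 3.858 × √(2/48) = 3.858 × 0.2041 = 0.788.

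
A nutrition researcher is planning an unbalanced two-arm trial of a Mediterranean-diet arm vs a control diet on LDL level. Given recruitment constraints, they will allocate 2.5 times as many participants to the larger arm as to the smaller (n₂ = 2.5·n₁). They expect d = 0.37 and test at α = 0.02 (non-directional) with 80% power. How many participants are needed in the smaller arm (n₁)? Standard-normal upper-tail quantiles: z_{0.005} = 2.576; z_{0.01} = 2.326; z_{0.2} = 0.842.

n₁ = 103

With allocation ratio k = n₂/n₁ = 2.5, Var(x̄₁−x̄₂) = σ²(1/n₁ + 1/(k·n₁)) = σ²·(k+1)/(k·n₁).
So n₁ = (1 + 1/k)·((z_{α/2} + z_β)/d)² = 1.400 × (3.168/0.37)².
n₁ = 1.400 × 73.31 = 102.6.
Round up: n₁ = 103, giving n₂ = ⌈2.5 × 103⌉ = ⌈257.5⌉ = 258.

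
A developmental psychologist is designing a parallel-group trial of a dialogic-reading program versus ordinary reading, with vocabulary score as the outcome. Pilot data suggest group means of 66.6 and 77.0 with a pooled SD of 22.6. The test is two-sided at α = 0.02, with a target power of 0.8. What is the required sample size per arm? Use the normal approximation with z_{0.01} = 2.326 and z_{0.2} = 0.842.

n = 95 per group

Cohen's d = |M₁ − M₂| / SD_pooled = |66.6 − 77.0| / 22.6 = 10.4 / 22.6 = 0.460.
For two independent groups with equal n: n = 2·((z_{α/2} + z_β) / d)².
z_{α/2} + z_β = 2.326 + 0.842 = 3.168.
n = 2 × (3.168 / 0.460)² = 2 × 6.887² = 2 × 47.43 = 94.9.
Round up to the next whole participant.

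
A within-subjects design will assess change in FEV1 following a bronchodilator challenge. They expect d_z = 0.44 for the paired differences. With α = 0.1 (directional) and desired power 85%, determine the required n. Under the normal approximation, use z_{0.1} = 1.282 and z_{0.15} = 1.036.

n = 28 pairs

For a paired (one-sample on differences) test: n = ((z_{α} + z_β) / d)².
z_{α} + z_β = 1.282 + 1.036 = 2.318.
n = (2.318 / 0.44)² = 5.268² = 27.75.
Round up.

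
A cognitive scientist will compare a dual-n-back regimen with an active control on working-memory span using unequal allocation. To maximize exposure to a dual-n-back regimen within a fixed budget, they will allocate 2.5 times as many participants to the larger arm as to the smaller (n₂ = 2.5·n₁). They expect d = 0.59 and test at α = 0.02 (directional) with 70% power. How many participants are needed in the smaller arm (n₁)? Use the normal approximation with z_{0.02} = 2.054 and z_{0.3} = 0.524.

n₁ = 27

With allocation ratio k = n₂/n₁ = 2.5, Var(x̄₁−x̄₂) = σ²(1/n₁ + 1/(k·n₁)) = σ²·(k+1)/(k·n₁).
So n₁ = (1 + 1/k)·((z_{α} + z_β)/d)² = 1.400 × (2.578/0.59)².
n₁ = 1.400 × 19.09 = 26.7.
Round up: n₁ = 27, giving n₂ = ⌈2.5 × 27⌉ = ⌈67.5⌉ = 68.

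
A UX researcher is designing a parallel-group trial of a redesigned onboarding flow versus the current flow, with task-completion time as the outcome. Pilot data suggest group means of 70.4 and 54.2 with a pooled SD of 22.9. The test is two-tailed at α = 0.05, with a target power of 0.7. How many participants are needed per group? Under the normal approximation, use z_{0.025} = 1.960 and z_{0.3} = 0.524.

n = 25 per group

Cohen's d = |M₁ − M₂| / SD_pooled = |70.4 − 54.2| / 22.9 = 16.2 / 22.9 = 0.707.
For two independent groups with equal n: n = 2·((z_{α/2} + z_β) / d)².
z_{α/2} + z_β = 1.960 + 0.524 = 2.484.
n = 2 × (2.484 / 0.707)² = 2 × 3.513² = 2 × 12.34 = 24.7.
Round up to the next whole participant.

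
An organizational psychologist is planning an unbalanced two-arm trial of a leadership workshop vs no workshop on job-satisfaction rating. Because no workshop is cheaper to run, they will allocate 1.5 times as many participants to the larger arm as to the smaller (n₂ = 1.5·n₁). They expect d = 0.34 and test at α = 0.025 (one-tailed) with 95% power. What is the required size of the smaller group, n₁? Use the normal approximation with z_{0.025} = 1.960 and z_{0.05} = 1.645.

n₁ = 188

With allocation ratio k = n₂/n₁ = 1.5, Var(x̄₁−x̄₂) = σ²(1/n₁ + 1/(k·n₁)) = σ²·(k+1)/(k·n₁).
So n₁ = (1 + 1/k)·((z_{α} + z_β)/d)² = 1.667 × (3.605/0.34)².
n₁ = 1.667 × 112.42 = 187.4.
Round up: n₁ = 188, giving n₂ = 1.5 × 188 = 282.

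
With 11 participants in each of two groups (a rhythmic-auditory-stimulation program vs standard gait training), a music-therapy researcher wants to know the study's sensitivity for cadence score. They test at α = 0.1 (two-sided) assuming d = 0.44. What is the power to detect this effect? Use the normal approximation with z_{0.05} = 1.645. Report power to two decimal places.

For two equal groups, power = Φ(d·√(n/2) − z_{α/2}).
d·√(n/2) = 0.44 × √(11/2) = 0.44 × 2.345 = 1.032.
z_β = 1.032 − 1.645 = -0.613.
Power = Φ(-0.613) = 0.270.

power ≈ 0.27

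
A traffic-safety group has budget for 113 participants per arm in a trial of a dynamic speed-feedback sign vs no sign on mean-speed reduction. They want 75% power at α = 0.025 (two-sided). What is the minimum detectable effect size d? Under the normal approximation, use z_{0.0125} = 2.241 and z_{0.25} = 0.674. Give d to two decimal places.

For two independent groups of n = 113 each: d_min = (z_{α/2} + z_β)·√(2/n).
z-sum = 2.241 + 0.674 = 2.915.
d_min = 2.915 × √(2/113) = 2.915 × 0.1330 = 0.388.

d_min ≈ 0.39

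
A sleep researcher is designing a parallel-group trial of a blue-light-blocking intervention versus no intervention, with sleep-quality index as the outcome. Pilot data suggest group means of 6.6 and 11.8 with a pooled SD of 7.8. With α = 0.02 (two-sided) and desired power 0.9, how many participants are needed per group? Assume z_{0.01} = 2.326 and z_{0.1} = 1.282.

Cohen's d = |M₁ − M₂| / SD_pooled = |6.6 − 11.8| / 7.8 = 5.2 / 7.8 = 0.667.
For two independent groups with equal n: n = 2·((z_{α/2} + z_β) / d)².
z_{α/2} + z_β = 2.326 + 1.282 = 3.608.
n = 2 × (3.608 / 0.667)² = 2 × 5.409² = 2 × 29.26 = 58.5.
Round up to the next whole participant.

n = 59 per group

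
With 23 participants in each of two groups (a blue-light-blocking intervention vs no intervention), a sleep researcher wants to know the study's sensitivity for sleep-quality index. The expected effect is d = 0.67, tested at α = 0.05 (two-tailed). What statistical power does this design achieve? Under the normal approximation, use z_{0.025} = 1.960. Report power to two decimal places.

For two equal groups, power = Φ(d·√(n/2) − z_{α/2}).
d·√(n/2) = 0.67 × √(23/2) = 0.67 × 3.391 = 2.272.
z_β = 2.272 − 1.960 = 0.312.
Power = Φ(0.312) = 0.623.

power ≈ 0.62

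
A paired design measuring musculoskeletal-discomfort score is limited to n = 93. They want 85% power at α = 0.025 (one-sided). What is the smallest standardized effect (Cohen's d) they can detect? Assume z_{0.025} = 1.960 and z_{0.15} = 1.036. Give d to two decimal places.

For a single sample (or paired design) of n = 93: d_min = (z_{α} + z_β)/√n.
z-sum = 1.960 + 1.036 = 2.996.
d_min = 2.996 / √93 = 2.996 / 9.644 = 0.311.

d_min ≈ 0.31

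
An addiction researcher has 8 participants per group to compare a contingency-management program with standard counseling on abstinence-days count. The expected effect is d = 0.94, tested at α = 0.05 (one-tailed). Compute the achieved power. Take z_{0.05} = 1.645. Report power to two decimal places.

power ≈ 0.59

For two equal groups, power = Φ(d·√(n/2) − z_{α}).
d·√(n/2) = 0.94 × √(8/2) = 0.94 × 2.000 = 1.880.
z_β = 1.880 − 1.645 = 0.235.
Power = Φ(0.235) = 0.593.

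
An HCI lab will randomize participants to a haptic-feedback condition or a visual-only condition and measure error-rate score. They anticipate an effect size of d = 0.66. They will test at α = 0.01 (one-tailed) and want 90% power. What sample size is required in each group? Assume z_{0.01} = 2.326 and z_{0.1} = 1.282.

n = 60 per group

For two independent groups with equal n: n = 2·((z_{α} + z_β) / d)².
z_{α} + z_β = 2.326 + 1.282 = 3.608.
n = 2 × (3.608 / 0.66)² = 2 × 5.467² = 2 × 29.88 = 59.8.
Round up to the next whole participant.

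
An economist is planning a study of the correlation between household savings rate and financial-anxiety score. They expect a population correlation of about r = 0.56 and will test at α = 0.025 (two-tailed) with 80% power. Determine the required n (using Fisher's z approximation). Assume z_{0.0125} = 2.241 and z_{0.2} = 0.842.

Fisher's z: C = ½·ln((1+r)/(1−r)) = ½·ln(3.5455) = 0.6328.
n = ((z_{α/2} + z_β)/C)² + 3.
(2.241 + 0.842) / 0.6328 = 3.083 / 0.6328 = 4.872.
n = 4.872² + 3 = 23.74 + 3 = 26.7.
Round up.

n = 27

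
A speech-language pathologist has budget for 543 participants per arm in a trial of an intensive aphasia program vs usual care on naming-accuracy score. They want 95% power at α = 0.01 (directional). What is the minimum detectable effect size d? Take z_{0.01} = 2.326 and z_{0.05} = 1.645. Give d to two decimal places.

For two independent groups of n = 543 each: d_min = (z_{α} + z_β)·√(2/n).
z-sum = 2.326 + 1.645 = 3.971.
d_min = 3.971 × √(2/543) = 3.971 × 0.0607 = 0.241.

d_min ≈ 0.24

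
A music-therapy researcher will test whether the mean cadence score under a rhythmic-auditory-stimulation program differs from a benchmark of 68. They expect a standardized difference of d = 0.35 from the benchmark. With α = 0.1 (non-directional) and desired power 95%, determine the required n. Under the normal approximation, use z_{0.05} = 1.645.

For a one-sample test: n = ((z_{α/2} + z_β) / d)².
z_{α/2} + z_β = 1.645 + 1.645 = 3.290.
n = (3.290 / 0.35)² = 9.400² = 88.36.
Round up.

n = 89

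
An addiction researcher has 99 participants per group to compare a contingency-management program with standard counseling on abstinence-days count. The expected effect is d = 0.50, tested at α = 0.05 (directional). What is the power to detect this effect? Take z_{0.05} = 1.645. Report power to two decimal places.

power ≈ 0.97

For two equal groups, power = Φ(d·√(n/2) − z_{α}).
d·√(n/2) = 0.50 × √(99/2) = 0.50 × 7.036 = 3.518.
z_β = 3.518 − 1.645 = 1.873.
Power = Φ(1.873) = 0.969.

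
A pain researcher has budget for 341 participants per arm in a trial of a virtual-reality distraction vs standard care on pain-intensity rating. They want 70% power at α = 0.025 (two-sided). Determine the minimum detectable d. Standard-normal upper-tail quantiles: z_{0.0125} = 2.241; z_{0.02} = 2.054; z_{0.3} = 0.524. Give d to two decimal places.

d_min ≈ 0.21

For two independent groups of n = 341 each: d_min = (z_{α/2} + z_β)·√(2/n).
z-sum = 2.241 + 0.524 = 2.765.
d_min = 2.765 × √(2/341) = 2.765 × 0.0766 = 0.212.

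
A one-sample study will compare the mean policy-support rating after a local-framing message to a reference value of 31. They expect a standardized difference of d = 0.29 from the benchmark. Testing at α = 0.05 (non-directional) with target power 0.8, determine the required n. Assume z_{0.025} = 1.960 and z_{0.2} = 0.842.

For a one-sample test: n = ((z_{α/2} + z_β) / d)².
z_{α/2} + z_β = 1.960 + 0.842 = 2.802.
n = (2.802 / 0.29)² = 9.662² = 93.36.
Round up.

n = 94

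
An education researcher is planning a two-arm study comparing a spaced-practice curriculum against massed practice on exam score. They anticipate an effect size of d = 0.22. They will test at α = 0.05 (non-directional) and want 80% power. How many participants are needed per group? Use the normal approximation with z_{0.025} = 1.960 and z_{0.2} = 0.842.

n = 325 per group

For two independent groups with equal n: n = 2·((z_{α/2} + z_β) / d)².
z_{α/2} + z_β = 1.960 + 0.842 = 2.802.
n = 2 × (2.802 / 0.22)² = 2 × 12.736² = 2 × 162.21 = 324.4.
Round up to the next whole participant.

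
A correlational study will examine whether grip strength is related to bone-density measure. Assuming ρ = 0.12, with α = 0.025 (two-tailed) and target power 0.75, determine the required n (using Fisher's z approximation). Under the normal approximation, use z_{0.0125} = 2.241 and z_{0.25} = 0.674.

Fisher's z: C = ½·ln((1+r)/(1−r)) = ½·ln(1.2727) = 0.1206.
n = ((z_{α/2} + z_β)/C)² + 3.
(2.241 + 0.674) / 0.1206 = 2.915 / 0.1206 = 24.171.
n = 24.171² + 3 = 584.23 + 3 = 587.2.
Round up.

n = 588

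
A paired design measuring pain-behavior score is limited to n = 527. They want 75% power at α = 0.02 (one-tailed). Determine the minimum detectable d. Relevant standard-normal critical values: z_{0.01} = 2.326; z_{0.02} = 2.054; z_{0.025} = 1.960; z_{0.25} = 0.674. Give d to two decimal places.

For a single sample (or paired design) of n = 527: d_min = (z_{α} + z_β)/√n.
z-sum = 2.054 + 0.674 = 2.728.
d_min = 2.728 / √527 = 2.728 / 22.956 = 0.119.

d_min ≈ 0.12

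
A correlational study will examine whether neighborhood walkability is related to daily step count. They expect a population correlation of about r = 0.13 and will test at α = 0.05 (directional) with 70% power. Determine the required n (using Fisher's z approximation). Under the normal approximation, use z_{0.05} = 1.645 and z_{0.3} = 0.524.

Fisher's z: C = ½·ln((1+r)/(1−r)) = ½·ln(1.2989) = 0.1307.
n = ((z_{α} + z_β)/C)² + 3.
(1.645 + 0.524) / 0.1307 = 2.169 / 0.1307 = 16.595.
n = 16.595² + 3 = 275.40 + 3 = 278.4.
Round up.

n = 279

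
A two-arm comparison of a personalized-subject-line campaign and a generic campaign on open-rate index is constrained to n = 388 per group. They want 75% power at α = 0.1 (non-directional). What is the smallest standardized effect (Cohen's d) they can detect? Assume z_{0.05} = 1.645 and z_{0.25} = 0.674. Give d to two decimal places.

d_min ≈ 0.17

For two independent groups of n = 388 each: d_min = (z_{α/2} + z_β)·√(2/n).
z-sum = 1.645 + 0.674 = 2.319.
d_min = 2.319 × √(2/388) = 2.319 × 0.0718 = 0.166.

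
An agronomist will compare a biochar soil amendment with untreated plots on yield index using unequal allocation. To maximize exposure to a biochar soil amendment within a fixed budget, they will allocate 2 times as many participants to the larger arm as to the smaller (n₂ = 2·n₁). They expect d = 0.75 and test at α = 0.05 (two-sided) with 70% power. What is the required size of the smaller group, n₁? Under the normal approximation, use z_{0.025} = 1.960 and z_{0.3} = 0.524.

With allocation ratio k = n₂/n₁ = 2, Var(x̄₁−x̄₂) = σ²(1/n₁ + 1/(k·n₁)) = σ²·(k+1)/(k·n₁).
So n₁ = (1 + 1/k)·((z_{α/2} + z_β)/d)² = 1.500 × (2.484/0.75)².
n₁ = 1.500 × 10.97 = 16.5.
Round up: n₁ = 17, giving n₂ = 2 × 17 = 34.

n₁ = 17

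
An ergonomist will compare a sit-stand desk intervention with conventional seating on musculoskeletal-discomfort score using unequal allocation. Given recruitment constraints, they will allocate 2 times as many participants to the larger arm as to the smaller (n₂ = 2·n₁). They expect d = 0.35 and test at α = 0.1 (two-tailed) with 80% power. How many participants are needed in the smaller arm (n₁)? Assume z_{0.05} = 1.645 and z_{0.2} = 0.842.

With allocation ratio k = n₂/n₁ = 2, Var(x̄₁−x̄₂) = σ²(1/n₁ + 1/(k·n₁)) = σ²·(k+1)/(k·n₁).
So n₁ = (1 + 1/k)·((z_{α/2} + z_β)/d)² = 1.500 × (2.487/0.35)².
n₁ = 1.500 × 50.49 = 75.7.
Round up: n₁ = 76, giving n₂ = 2 × 76 = 152.

n₁ = 76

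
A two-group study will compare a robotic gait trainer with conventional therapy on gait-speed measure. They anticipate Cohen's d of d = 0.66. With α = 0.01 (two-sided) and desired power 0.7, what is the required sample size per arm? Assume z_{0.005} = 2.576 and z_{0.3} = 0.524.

n = 45 per group

For two independent groups with equal n: n = 2·((z_{α/2} + z_β) / d)².
z_{α/2} + z_β = 2.576 + 0.524 = 3.100.
n = 2 × (3.100 / 0.66)² = 2 × 4.697² = 2 × 22.06 = 44.1.
Round up to the next whole participant.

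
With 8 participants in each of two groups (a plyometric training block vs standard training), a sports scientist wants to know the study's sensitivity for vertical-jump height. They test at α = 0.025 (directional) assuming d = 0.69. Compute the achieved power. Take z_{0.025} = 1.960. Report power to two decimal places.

For two equal groups, power = Φ(d·√(n/2) − z_{α}).
d·√(n/2) = 0.69 × √(8/2) = 0.69 × 2.000 = 1.380.
z_β = 1.380 − 1.960 = -0.580.
Power = Φ(-0.580) = 0.281.

power ≈ 0.28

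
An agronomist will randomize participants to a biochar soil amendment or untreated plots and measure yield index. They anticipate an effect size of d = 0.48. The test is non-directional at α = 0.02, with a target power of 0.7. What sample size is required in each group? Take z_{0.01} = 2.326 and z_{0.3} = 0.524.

n = 71 per group

For two independent groups with equal n: n = 2·((z_{α/2} + z_β) / d)².
z_{α/2} + z_β = 2.326 + 0.524 = 2.850.
n = 2 × (2.850 / 0.48)² = 2 × 5.938² = 2 × 35.25 = 70.5.
Round up to the next whole participant.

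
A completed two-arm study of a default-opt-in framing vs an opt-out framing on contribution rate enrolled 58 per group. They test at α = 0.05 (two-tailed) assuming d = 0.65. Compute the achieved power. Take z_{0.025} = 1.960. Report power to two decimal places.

For two equal groups, power = Φ(d·√(n/2) − z_{α/2}).
d·√(n/2) = 0.65 × √(58/2) = 0.65 × 5.385 = 3.500.
z_β = 3.500 − 1.960 = 1.540.
Power = Φ(1.540) = 0.938.

power ≈ 0.94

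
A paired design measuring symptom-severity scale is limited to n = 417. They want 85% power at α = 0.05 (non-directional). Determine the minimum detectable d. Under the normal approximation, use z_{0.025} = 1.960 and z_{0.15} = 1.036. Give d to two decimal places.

For a single sample (or paired design) of n = 417: d_min = (z_{α/2} + z_β)/√n.
z-sum = 1.960 + 1.036 = 2.996.
d_min = 2.996 / √417 = 2.996 / 20.421 = 0.147.

d_min ≈ 0.15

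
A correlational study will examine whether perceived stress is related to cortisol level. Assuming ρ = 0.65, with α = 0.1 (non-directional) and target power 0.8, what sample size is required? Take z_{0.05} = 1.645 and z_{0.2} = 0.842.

n = 14

Fisher's z: C = ½·ln((1+r)/(1−r)) = ½·ln(4.7143) = 0.7753.
n = ((z_{α/2} + z_β)/C)² + 3.
(1.645 + 0.842) / 0.7753 = 2.487 / 0.7753 = 3.208.
n = 3.208² + 3 = 10.29 + 3 = 13.3.
Round up.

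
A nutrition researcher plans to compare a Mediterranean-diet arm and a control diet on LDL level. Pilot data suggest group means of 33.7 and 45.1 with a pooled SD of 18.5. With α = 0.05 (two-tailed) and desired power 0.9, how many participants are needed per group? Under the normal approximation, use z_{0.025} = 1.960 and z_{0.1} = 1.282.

n = 56 per group

Cohen's d = |M₁ − M₂| / SD_pooled = |33.7 − 45.1| / 18.5 = 11.4 / 18.5 = 0.616.
For two independent groups with equal n: n = 2·((z_{α/2} + z_β) / d)².
z_{α/2} + z_β = 1.960 + 1.282 = 3.242.
n = 2 × (3.242 / 0.616)² = 2 × 5.263² = 2 × 27.70 = 55.4.
Round up to the next whole participant.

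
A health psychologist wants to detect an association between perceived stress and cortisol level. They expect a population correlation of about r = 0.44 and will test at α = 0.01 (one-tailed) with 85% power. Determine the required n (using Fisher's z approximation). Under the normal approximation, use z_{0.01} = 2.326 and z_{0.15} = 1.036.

Fisher's z: C = ½·ln((1+r)/(1−r)) = ½·ln(2.5714) = 0.4722.
n = ((z_{α} + z_β)/C)² + 3.
(2.326 + 1.036) / 0.4722 = 3.362 / 0.4722 = 7.120.
n = 7.120² + 3 = 50.69 + 3 = 53.7.
Round up.

n = 54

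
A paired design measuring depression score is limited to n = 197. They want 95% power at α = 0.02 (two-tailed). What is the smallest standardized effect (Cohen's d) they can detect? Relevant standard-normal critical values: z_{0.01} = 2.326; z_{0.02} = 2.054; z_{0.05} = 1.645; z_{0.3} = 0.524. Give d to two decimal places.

d_min ≈ 0.28

For a single sample (or paired design) of n = 197: d_min = (z_{α/2} + z_β)/√n.
z-sum = 2.326 + 1.645 = 3.971.
d_min = 3.971 / √197 = 3.971 / 14.036 = 0.283.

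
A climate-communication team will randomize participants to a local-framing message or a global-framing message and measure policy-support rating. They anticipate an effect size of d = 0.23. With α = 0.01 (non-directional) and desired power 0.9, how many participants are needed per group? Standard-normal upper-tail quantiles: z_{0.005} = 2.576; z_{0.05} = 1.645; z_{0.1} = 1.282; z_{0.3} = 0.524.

For two independent groups with equal n: n = 2·((z_{α/2} + z_β) / d)².
z_{α/2} + z_β = 2.576 + 1.282 = 3.858.
n = 2 × (3.858 / 0.23)² = 2 × 16.774² = 2 × 281.36 = 562.7.
Round up to the next whole participant.

n = 563 per group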